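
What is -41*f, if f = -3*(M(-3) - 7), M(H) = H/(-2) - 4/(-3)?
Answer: -1025/2 ≈ -512.50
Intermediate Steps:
M(H) = 4/3 - H/2 (M(H) = H*(-½) - 4*(-⅓) = -H/2 + 4/3 = 4/3 - H/2)
f = 25/2 (f = -3*((4/3 - ½*(-3)) - 7) = -3*((4/3 + 3/2) - 7) = -3*(17/6 - 7) = -3*(-25/6) = 25/2 ≈ 12.500)
-41*f = -41*25/2 = -1025/2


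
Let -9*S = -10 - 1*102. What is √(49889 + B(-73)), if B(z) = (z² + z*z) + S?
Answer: √545035/3 ≈ 246.09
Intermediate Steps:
S = 112/9 (S = -(-10 - 1*102)/9 = -(-10 - 102)/9 = -⅑*(-112) = 112/9 ≈ 12.444)
B(z) = 112/9 + 2*z² (B(z) = (z² + z*z) + 112/9 = (z² + z²) + 112/9 = 2*z² + 112/9 = 112/9 + 2*z²)
√(49889 + B(-73)) = √(49889 + (112/9 + 2*(-73)²)) = √(49889 + (112/9 + 2*5329)) = √(49889 + (112/9 + 10658)) = √(49889 + 96034/9) = √(545035/9) = √545035/3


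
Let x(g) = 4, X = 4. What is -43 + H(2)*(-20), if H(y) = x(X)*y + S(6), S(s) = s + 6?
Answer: -443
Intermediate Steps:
S(s) = 6 + s
H(y) = 12 + 4*y (H(y) = 4*y + (6 + 6) = 4*y + 12 = 12 + 4*y)
-43 + H(2)*(-20) = -43 + (12 + 4*2)*(-20) = -43 + (12 + 8)*(-20) = -43 + 20*(-20) = -43 - 400 = -443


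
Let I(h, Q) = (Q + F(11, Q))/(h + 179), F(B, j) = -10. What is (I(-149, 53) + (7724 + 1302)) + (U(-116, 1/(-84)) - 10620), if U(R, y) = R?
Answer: -51257/30 ≈ -1708.6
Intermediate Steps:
I(h, Q) = (-10 + Q)/(179 + h) (I(h, Q) = (Q - 10)/(h + 179) = (-10 + Q)/(179 + h))
(I(-149, 53) + (7724 + 1302)) + (U(-116, 1/(-84)) - 10620) = ((-10 + 53)/(179 - 149) + (7724 + 1302)) + (-116 - 10620) = (43/30 + 9026) - 10736 = 270823/30 - 10736 = -51257/30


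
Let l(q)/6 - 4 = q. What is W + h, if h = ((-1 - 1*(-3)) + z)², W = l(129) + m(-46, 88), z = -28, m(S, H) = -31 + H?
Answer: 1531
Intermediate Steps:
l(q) = 24 + 6*q
W = 855 (W = (24 + 6*129) + (-31 + 88) = (24 + 774) + 57 = 798 + 57 = 855)
h = 676 (h = ((-1 - 1*(-3)) - 28)² = ((-1 + 3) - 28)² = (2 - 28)² = (-26)² = 676)
W + h = 855 + 676 = 1531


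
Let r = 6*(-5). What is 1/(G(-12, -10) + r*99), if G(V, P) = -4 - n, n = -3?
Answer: -1/2971 ≈ -0.00033659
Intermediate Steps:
G(V, P) = -1 (G(V, P) = -4 - 1*(-3) = -4 + 3 = -1)
r = -30
1/(G(-12, -10) + r*99) = 1/(-1 - 30*99) = 1/(-1 - 2970) = 1/(-2971) = -1/2971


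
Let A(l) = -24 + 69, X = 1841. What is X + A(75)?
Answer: 1886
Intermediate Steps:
A(l) = 45
X + A(75) = 1841 + 45 = 1886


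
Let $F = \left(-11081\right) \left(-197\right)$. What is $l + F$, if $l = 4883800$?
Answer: $7066757$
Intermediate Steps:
$F = 2182957$
$l + F = 4883800 + 2182957 = 7066757$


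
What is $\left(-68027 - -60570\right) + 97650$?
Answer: $90193$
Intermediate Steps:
$\left(-68027 - -60570\right) + 97650 = \left(-68027 + 60570\right) + 97650 = -7457 + 97650 = 90193$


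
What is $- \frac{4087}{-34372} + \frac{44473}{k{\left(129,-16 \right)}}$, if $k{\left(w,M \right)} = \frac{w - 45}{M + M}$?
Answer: $- \frac{12228921821}{721812} \approx -16942.0$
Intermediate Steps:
$k{\left(w,M \right)} = \frac{-45 + w}{2 M}$
$- \frac{4087}{-34372} + \frac{44473}{k{\left(129,-16 \right)}} = - \frac{4087}{-34372} + \frac{44473}{\frac{1}{2} \frac{1}{-16} \left(-45 + 129\right)} = \left(-4087\right) \left(- \frac{1}{34372}\right) + \frac{44473}{\frac{1}{2} \left(- \frac{1}{16}\right) 84} = \frac{4087}{34372} + \frac{44473}{- \frac{21}{8}} = \frac{4087}{34372} + 44473 \left(- \frac{8}{21}\right) = \frac{4087}{34372} - \frac{355784}{21} = - \frac{12228921821}{721812}$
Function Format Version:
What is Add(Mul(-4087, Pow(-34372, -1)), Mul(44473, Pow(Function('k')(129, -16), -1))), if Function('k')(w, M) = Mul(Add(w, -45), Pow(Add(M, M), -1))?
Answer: Rational(-12228921821, 721812) ≈ -16942.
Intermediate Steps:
Function('k')(w, M) = Mul(Rational(1, 2), Pow(M, -1), Add(-45, w)) (Function('k')(w, M) = Mul(Add(-45, w), Pow(Mul(2, M), -1)) = Mul(Add(-45, w), Mul(Rational(1, 2), Pow(M, -1))) = Mul(Rational(1, 2), Pow(M, -1), Add(-45, w)))
Add(Mul(-4087, Pow(-34372, -1)), Mul(44473, Pow(Function('k')(129, -16), -1))) = Add(Mul(-4087, Pow(-34372, -1)), Mul(44473, Pow(Mul(Rational(1, 2), Pow(-16, -1), Add(-45, 129)), -1))) = Add(Mul(-4087, Rational(-1, 34372)), Mul(44473, Pow(Mul(Rational(1, 2), Rational(-1, 16), 84), -1))) = Add(Rational(4087, 34372), Mul(44473, Pow(Rational(-21, 8), -1))) = Add(Rational(4087, 34372), Mul(44473, Rational(-8, 21))) = Add(Rational(4087, 34372), Rational(-355784, 21)) = Rational(-12228921821, 721812)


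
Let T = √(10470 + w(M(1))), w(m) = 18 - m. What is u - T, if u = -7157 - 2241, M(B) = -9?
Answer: -9398 - √10497 ≈ -9500.5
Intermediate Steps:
T = √10497 (T = √(10470 + (18 - 1*(-9))) = √(10470 + (18 + 9)) = √(10470 + 27) = √10497 ≈ 102.45)
u = -9398
u - T = -9398 - √10497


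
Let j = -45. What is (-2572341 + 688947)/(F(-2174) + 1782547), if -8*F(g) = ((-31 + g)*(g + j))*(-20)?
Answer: -3766788/28029569 ≈ -0.13439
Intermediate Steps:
F(g) = 5*(-45 + g)*(-31 + g)/2 (F(g) = -(-31 + g)*(g - 45)*(-20)/8 = -(-31 + g)*(-45 + g)*(-20)/8 = -(-45 + g)*(-31 + g)*(-20)/8 = -(-5)*(-45 + g)*(-31 + g)/2 = 5*(-45 + g)*(-31 + g)/2)
(-2572341 + 688947)/(F(-2174) + 1782547) = (-2572341 + 688947)/((6975/2 - 190*(-2174) + (5/2)*(-2174)²) + 1782547) = -1883394/((6975/2 + 413060 + (5/2)*4726276) + 1782547) = -1883394/((6975/2 + 413060 + 11815690) + 1782547) = -1883394/(24464475/2 + 1782547) = -1883394/28029569/2 = -1883394*2/28029569 = -3766788/28029569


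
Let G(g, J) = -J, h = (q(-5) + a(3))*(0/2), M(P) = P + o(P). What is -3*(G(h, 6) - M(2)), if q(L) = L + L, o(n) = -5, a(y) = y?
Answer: 9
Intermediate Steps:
q(L) = 2*L
M(P) = -5 + P (M(P) = P - 5 = -5 + P)
h = 0 (h = (2*(-5) + 3)*(0/2) = (-10 + 3)*(0*(½)) = -7*0 = 0)
-3*(G(h, 6) - M(2)) = -3*(-1*6 - (-5 + 2)) = -3*(-6 - 1*(-3)) = -3*(-6 + 3) = -3*(-3) = 9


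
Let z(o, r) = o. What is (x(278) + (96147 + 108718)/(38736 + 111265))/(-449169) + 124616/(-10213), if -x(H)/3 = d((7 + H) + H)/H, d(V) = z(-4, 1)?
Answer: -166722651417782827/13663879447272369 ≈ -12.202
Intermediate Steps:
d(V) = -4
x(H) = 12/H (x(H) = -(-12)/H = 12/H)
(x(278) + (96147 + 108718)/(38736 + 111265))/(-449169) + 124616/(-10213) = (12/278 + (96147 + 108718)/(38736 + 111265))/(-449169) + 124616/(-10213) = (12*(1/278) + 204865/150001)*(-1/449169) + 124616*(-1/10213) = (6/139 + 204865*(1/150001))*(-1/449169) - 124616/10213 = (6/139 + 204865/150001)*(-1/449169) - 124616/10213 = (29376241/20850139)*(-1/449169) - 124616/10213 = -29376241/9365236084491 - 124616/10213 = -166722651417782827/13663879447272369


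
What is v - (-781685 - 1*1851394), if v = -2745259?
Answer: -112180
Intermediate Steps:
v - (-781685 - 1*1851394) = -2745259 - (-781685 - 1*1851394) = -2745259 - (-781685 - 1851394) = -2745259 - 1*(-2633079) = -2745259 + 2633079 = -112180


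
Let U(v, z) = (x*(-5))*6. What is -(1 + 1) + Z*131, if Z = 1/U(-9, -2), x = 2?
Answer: -251/60 ≈ -4.1833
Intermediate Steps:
U(v, z) = -60 (U(v, z) = (2*(-5))*6 = -10*6 = -60)
Z = -1/60 (Z = 1/(-60) = -1/60 ≈ -0.016667)
-(1 + 1) + Z*131 = -(1 + 1) - 1/60*131 = -1*2 - 131/60 = -2 - 131/60 = -251/60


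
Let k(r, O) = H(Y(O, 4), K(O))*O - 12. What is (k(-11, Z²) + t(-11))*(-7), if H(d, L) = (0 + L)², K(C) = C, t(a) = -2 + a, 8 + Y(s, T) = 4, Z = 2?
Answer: -273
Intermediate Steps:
Y(s, T) = -4 (Y(s, T) = -8 + 4 = -4)
H(d, L) = L²
k(r, O) = -12 + O³ (k(r, O) = O²*O - 12 = O³ - 12 = -12 + O³)
(k(-11, Z²) + t(-11))*(-7) = ((-12 + (2²)³) + (-2 - 11))*(-7) = ((-12 + 4³) - 13)*(-7) = ((-12 + 64) - 13)*(-7) = (52 - 13)*(-7) = 39*(-7) = -273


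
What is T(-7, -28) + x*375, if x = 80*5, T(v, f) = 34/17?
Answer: 150002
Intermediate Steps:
T(v, f) = 2 (T(v, f) = 34*(1/17) = 2)
x = 400
T(-7, -28) + x*375 = 2 + 400*375 = 2 + 150000 = 150002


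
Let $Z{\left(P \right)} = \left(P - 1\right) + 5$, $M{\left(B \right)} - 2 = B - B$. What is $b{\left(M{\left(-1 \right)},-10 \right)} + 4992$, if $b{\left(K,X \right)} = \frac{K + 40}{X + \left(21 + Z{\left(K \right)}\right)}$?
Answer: $\frac{84906}{17} \approx 4994.5$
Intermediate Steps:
$M{\left(B \right)} = 2$ ($M{\left(B \right)} = 2 + \left(B - B\right) = 2 + 0 = 2$)
$Z{\left(P \right)} = 4 + P$ ($Z{\left(P \right)} = \left(-1 + P\right) + 5 = 4 + P$)
$b{\left(K,X \right)} = \frac{40 + K}{25 + K + X}$ ($b{\left(K,X \right)} = \frac{K + 40}{X + \left(21 + \left(4 + K\right)\right)} = \frac{40 + K}{X + \left(25 + K\right)} = \frac{40 + K}{25 + K + X}$)
$b{\left(M{\left(-1 \right)},-10 \right)} + 4992 = \frac{40 + 2}{25 + 2 - 10} + 4992 = \frac{1}{17} \cdot 42 + 4992 = \frac{42}{17} + 4992 = \frac{84906}{17}$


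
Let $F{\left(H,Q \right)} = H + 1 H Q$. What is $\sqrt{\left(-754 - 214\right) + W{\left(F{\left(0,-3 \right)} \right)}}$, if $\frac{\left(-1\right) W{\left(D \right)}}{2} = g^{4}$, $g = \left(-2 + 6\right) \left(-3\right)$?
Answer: $2 i \sqrt{10610} \approx 206.01 i$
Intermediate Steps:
$g = -12$ ($g = 4 \left(-3\right) = -12$)
$F{\left(H,Q \right)} = H + H Q$
$W{\left(D \right)} = -41472$ ($W{\left(D \right)} = - 2 \left(-12\right)^{4} = \left(-2\right) 20736 = -41472$)
$\sqrt{\left(-754 - 214\right) + W{\left(F{\left(0,-3 \right)} \right)}} = \sqrt{\left(-754 - 214\right) - 41472} = \sqrt{-968 - 41472} = \sqrt{-42440} = 2 i \sqrt{10610}$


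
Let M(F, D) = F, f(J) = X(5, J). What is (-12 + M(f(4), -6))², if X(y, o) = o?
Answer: 64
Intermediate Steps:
f(J) = J
(-12 + M(f(4), -6))² = (-12 + 4)² = (-8)² = 64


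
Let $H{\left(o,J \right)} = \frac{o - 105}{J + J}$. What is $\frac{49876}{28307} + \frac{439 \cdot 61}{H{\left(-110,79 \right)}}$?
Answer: $- \frac{119758514834}{6086005} \approx -19678.0$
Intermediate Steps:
$H{\left(o,J \right)} = \frac{-105 + o}{2 J}$
$\frac{49876}{28307} + \frac{439 \cdot 61}{H{\left(-110,79 \right)}} = \frac{49876}{28307} + \frac{439 \cdot 61}{\frac{1}{2} \cdot \frac{1}{79} \left(-105 - 110\right)} = 49876 \cdot \frac{1}{28307} + \frac{26779}{\frac{1}{2} \cdot \frac{1}{79} \left(-215\right)} = \frac{49876}{28307} + \frac{26779}{- \frac{215}{158}} = \frac{49876}{28307} + 26779 \left(- \frac{158}{215}\right) = \frac{49876}{28307} - \frac{4231082}{215} = - \frac{119758514834}{6086005}$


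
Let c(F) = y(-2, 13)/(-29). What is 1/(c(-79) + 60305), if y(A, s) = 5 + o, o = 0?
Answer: 29/1748840 ≈ 1.6582e-5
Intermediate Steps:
y(A, s) = 5 (y(A, s) = 5 + 0 = 5)
c(F) = -5/29 (c(F) = 5/(-29) = 5*(-1/29) = -5/29)
1/(c(-79) + 60305) = 1/(-5/29 + 60305) = 1/(1748840/29) = 29/1748840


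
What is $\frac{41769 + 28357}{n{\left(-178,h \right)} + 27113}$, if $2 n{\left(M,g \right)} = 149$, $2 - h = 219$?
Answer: $\frac{140252}{54375} \approx 2.5793$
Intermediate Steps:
$h = -217$ ($h = 2 - 219 = -217$)
$n{\left(M,g \right)} = \frac{149}{2}$ ($n{\left(M,g \right)} = \frac{1}{2} \cdot 149 = \frac{149}{2}$)
$\frac{41769 + 28357}{n{\left(-178,h \right)} + 27113} = \frac{41769 + 28357}{\frac{149}{2} + 27113} = \frac{70126}{\frac{54375}{2}} = 70126 \cdot \frac{2}{54375} = \frac{140252}{54375}$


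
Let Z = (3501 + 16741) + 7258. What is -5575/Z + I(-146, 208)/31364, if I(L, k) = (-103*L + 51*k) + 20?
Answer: 5309607/8625100 ≈ 0.61560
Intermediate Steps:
I(L, k) = 20 - 103*L + 51*k
Z = 27500 (Z = 20242 + 7258 = 27500)
-5575/Z + I(-146, 208)/31364 = -5575/27500 + (20 - 103*(-146) + 51*208)/31364 = -5575*1/27500 + (20 + 15038 + 10608)*(1/31364) = -223/1100 + 25666*(1/31364) = -223/1100 + 12833/15682 = 5309607/8625100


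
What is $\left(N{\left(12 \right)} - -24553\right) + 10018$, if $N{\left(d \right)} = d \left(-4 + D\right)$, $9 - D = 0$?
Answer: $34631$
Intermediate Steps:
$D = 9$ ($D = 9 - 0 = 9 + 0 = 9$)
$N{\left(d \right)} = 5 d$ ($N{\left(d \right)} = d \left(-4 + 9\right) = d 5 = 5 d$)
$\left(N{\left(12 \right)} - -24553\right) + 10018 = \left(5 \cdot 12 - -24553\right) + 10018 = \left(60 + 24553\right) + 10018 = 24613 + 10018 = 34631$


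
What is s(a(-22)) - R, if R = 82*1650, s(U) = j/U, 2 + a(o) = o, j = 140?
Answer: -811835/6 ≈ -1.3531e+5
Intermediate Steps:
a(o) = -2 + o
s(U) = 140/U
R = 135300
s(a(-22)) - R = 140/(-2 - 22) - 1*135300 = 140/(-24) - 135300 = 140*(-1/24) - 135300 = -35/6 - 135300 = -811835/6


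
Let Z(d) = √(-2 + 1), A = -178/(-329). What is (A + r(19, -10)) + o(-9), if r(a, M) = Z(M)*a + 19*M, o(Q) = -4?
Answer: -63648/329 + 19*I ≈ -193.46 + 19.0*I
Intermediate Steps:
A = 178/329 (A = -178*(-1/329) = 178/329 ≈ 0.54103)
Z(d) = I (Z(d) = √(-1) = I)
r(a, M) = 19*M + I*a (r(a, M) = I*a + 19*M = 19*M + I*a)
(A + r(19, -10)) + o(-9) = (178/329 + (19*(-10) + I*19)) - 4 = (178/329 + (-190 + 19*I)) - 4 = (-62332/329 + 19*I) - 4 = -63648/329 + 19*I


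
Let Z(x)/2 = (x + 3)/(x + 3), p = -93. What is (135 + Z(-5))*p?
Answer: -12741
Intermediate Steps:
Z(x) = 2 (Z(x) = 2*((x + 3)/(x + 3)) = 2*((3 + x)/(3 + x)) = 2*1 = 2)
(135 + Z(-5))*p = (135 + 2)*(-93) = 137*(-93) = -12741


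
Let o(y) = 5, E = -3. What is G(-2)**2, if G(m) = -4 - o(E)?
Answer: 81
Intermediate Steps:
G(m) = -9 (G(m) = -4 - 1*5 = -4 - 5 = -9)
G(-2)**2 = (-9)**2 = 81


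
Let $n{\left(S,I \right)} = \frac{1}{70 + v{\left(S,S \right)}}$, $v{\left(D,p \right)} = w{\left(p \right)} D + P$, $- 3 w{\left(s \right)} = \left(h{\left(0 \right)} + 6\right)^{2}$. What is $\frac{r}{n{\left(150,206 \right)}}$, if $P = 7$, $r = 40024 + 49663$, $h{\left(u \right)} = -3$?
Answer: $-33453251$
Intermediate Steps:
$r = 89687$
$w{\left(s \right)} = -3$ ($w{\left(s \right)} = - \frac{\left(-3 + 6\right)^{2}}{3} = - \frac{3^{2}}{3} = \left(- \frac{1}{3}\right) 9 = -3$)
$v{\left(D,p \right)} = 7 - 3 D$ ($v{\left(D,p \right)} = - 3 D + 7 = 7 - 3 D$)
$n{\left(S,I \right)} = \frac{1}{77 - 3 S}$ ($n{\left(S,I \right)} = \frac{1}{70 - \left(-7 + 3 S\right)} = \frac{1}{77 - 3 S}$)
$\frac{r}{n{\left(150,206 \right)}} = \frac{89687}{\frac{1}{77 - 450}} = \frac{89687}{\frac{1}{-373}} = \frac{89687}{- \frac{1}{373}} = 89687 \left(-373\right) = -33453251$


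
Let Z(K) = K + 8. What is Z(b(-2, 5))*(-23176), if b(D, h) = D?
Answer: -139056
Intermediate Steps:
Z(K) = 8 + K
Z(b(-2, 5))*(-23176) = (8 - 2)*(-23176) = 6*(-23176) = -139056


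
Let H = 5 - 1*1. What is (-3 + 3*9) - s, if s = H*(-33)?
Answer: 156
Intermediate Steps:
H = 4 (H = 5 - 1 = 4)
s = -132 (s = 4*(-33) = -132)
(-3 + 3*9) - s = (-3 + 3*9) - 1*(-132) = (-3 + 27) + 132 = 24 + 132 = 156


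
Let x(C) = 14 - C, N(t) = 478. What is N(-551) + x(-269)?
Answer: 761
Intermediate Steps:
N(-551) + x(-269) = 478 + (14 - 1*(-269)) = 478 + (14 + 269) = 478 + 283 = 761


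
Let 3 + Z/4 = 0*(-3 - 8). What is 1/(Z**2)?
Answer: 1/144 ≈ 0.0069444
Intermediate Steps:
Z = -12 (Z = -12 + 4*(0*(-3 - 8)) = -12 + 4*(0*(-11)) = -12 + 4*0 = -12 + 0 = -12)
1/(Z**2) = 1/((-12)**2) = 1/144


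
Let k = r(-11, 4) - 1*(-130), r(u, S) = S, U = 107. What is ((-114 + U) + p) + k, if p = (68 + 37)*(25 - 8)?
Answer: 1912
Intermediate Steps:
p = 1785 (p = 105*17 = 1785)
k = 134 (k = 4 - 1*(-130) = 4 + 130 = 134)
((-114 + U) + p) + k = ((-114 + 107) + 1785) + 134 = (-7 + 1785) + 134 = 1778 + 134 = 1912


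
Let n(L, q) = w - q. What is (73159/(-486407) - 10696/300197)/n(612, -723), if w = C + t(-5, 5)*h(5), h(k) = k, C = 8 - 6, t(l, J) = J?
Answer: -5432944319/21902688326850 ≈ -0.00024805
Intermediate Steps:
C = 2
w = 27 (w = 2 + 5*5 = 2 + 25 = 27)
n(L, q) = 27 - q
(73159/(-486407) - 10696/300197)/n(612, -723) = (73159/(-486407) - 10696/300197)/(27 - 1*(-723)) = (73159*(-1/486407) - 10696*1/300197)/(27 + 723) = (-73159/486407 - 10696/300197)/750 = -27164721595/146017922179*1/750 = -5432944319/21902688326850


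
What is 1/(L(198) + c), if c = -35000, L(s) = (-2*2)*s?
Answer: -1/35792 ≈ -2.7939e-5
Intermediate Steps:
L(s) = -4*s
1/(L(198) + c) = 1/(-4*198 - 35000) = 1/(-792 - 35000) = 1/(-35792) = -1/35792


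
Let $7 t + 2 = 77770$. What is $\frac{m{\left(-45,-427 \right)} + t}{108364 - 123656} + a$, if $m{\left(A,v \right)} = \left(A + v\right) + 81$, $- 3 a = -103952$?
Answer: $\frac{11127212795}{321132} \approx 34650.0$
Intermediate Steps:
$t = \frac{77768}{7}$ ($t = - \frac{2}{7} + \frac{1}{7} \cdot 77770 = - \frac{2}{7} + 11110 = \frac{77768}{7} \approx 11110.0$)
$a = \frac{103952}{3}$ ($a = \left(- \frac{1}{3}\right) \left(-103952\right) = \frac{103952}{3} \approx 34651.0$)
$m{\left(A,v \right)} = 81 + A + v$
$\frac{m{\left(-45,-427 \right)} + t}{108364 - 123656} + a = \frac{\left(81 - 45 - 427\right) + \frac{77768}{7}}{108364 - 123656} + \frac{103952}{3} = \frac{-391 + \frac{77768}{7}}{-15292} + \frac{103952}{3} = \frac{75031}{7} \left(- \frac{1}{15292}\right) + \frac{103952}{3} = - \frac{75031}{107044} + \frac{103952}{3} = \frac{11127212795}{321132}$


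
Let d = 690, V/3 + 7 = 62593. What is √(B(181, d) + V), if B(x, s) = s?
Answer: 4*√11778 ≈ 434.11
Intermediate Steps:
V = 187758 (V = -21 + 3*62593 = -21 + 187779 = 187758)
√(B(181, d) + V) = √(690 + 187758) = √188448 = 4*√11778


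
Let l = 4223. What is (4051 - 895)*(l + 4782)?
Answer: 28419780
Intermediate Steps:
(4051 - 895)*(l + 4782) = (4051 - 895)*(4223 + 4782) = 3156*9005 = 28419780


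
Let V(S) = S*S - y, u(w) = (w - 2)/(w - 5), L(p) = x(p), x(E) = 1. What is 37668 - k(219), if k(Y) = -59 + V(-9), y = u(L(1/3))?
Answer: 150585/4 ≈ 37646.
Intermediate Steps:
L(p) = 1
u(w) = (-2 + w)/(-5 + w)
y = ¼ (y = (-2 + 1)/(-5 + 1) = -1/(-4) = -¼*(-1) = ¼ ≈ 0.25000)
V(S) = -¼ + S² (V(S) = S*S - 1*¼ = S² - ¼ = -¼ + S²)
k(Y) = 87/4 (k(Y) = -59 + (-¼ + (-9)²) = -59 + (-¼ + 81) = -59 + 323/4 = 87/4)
37668 - k(219) = 37668 - 1*87/4 = 37668 - 87/4 = 150585/4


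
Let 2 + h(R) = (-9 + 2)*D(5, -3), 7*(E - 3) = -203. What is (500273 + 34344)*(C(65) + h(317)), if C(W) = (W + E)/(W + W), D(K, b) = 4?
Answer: -158781249/10 ≈ -1.5878e+7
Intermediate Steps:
E = -26 (E = 3 + (⅐)*(-203) = 3 - 29 = -26)
C(W) = (-26 + W)/(2*W) (C(W) = (W - 26)/(W + W) = (-26 + W)/((2*W)) = (-26 + W)*(1/(2*W)) = (-26 + W)/(2*W))
h(R) = -30 (h(R) = -2 + (-9 + 2)*4 = -2 - 7*4 = -2 - 28 = -30)
(500273 + 34344)*(C(65) + h(317)) = (500273 + 34344)*((½)*(-26 + 65)/65 - 30) = 534617*((½)*(1/65)*39 - 30) = 534617*(3/10 - 30) = 534617*(-297/10) = -158781249/10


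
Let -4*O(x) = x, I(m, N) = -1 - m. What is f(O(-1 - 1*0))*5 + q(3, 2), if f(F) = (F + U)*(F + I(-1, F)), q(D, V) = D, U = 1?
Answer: 73/16 ≈ 4.5625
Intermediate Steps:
O(x) = -x/4
f(F) = F*(1 + F) (f(F) = (F + 1)*(F + (-1 - 1*(-1))) = (1 + F)*(F + (-1 + 1)) = (1 + F)*(F + 0) = (1 + F)*F = F*(1 + F))
f(O(-1 - 1*0))*5 + q(3, 2) = ((-(-1 - 1*0)/4)*(1 - (-1 - 1*0)/4))*5 + 3 = ((-(-1 + 0)/4)*(1 - (-1 + 0)/4))*5 + 3 = ((-¼*(-1))*(1 - ¼*(-1)))*5 + 3 = ((1 + ¼)/4)*5 + 3 = ((¼)*(5/4))*5 + 3 = (5/16)*5 + 3 = 25/16 + 3 = 73/16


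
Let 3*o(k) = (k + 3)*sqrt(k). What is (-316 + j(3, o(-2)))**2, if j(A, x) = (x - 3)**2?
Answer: 7644577/81 + 11060*I*sqrt(2)/9 ≈ 94378.0 + 1737.9*I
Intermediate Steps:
o(k) = sqrt(k)*(3 + k)/3 (o(k) = ((k + 3)*sqrt(k))/3 = ((3 + k)*sqrt(k))/3 = (sqrt(k)*(3 + k))/3 = sqrt(k)*(3 + k)/3)
j(A, x) = (-3 + x)**2
(-316 + j(3, o(-2)))**2 = (-316 + (-3 + sqrt(-2)*(3 - 2)/3)**2)**2 = (-316 + (-3 + (1/3)*(I*sqrt(2))*1)**2)**2 = (-316 + (-3 + I*sqrt(2)/3)**2)**2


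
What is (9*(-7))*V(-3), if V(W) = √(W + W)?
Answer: -63*I*√6 ≈ -154.32*I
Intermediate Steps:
V(W) = √2*√W (V(W) = √(2*W) = √2*√W)
(9*(-7))*V(-3) = (9*(-7))*(√2*√(-3)) = -63*√2*I*√3 = -63*I*√6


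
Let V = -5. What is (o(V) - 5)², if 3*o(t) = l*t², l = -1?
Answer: 1600/9 ≈ 177.78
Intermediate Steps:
o(t) = -t²/3 (o(t) = (-t²)/3 = -t²/3)
(o(V) - 5)² = (-⅓*(-5)² - 5)² = (-⅓*25 - 5)² = (-25/3 - 5)² = (-40/3)² = 1600/9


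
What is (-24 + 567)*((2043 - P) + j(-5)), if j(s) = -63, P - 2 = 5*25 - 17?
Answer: 1015410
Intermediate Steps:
P = 110 (P = 2 + (5*25 - 17) = 2 + (125 - 17) = 2 + 108 = 110)
(-24 + 567)*((2043 - P) + j(-5)) = (-24 + 567)*((2043 - 1*110) - 63) = 543*((2043 - 110) - 63) = 543*(1933 - 63) = 543*1870 = 1015410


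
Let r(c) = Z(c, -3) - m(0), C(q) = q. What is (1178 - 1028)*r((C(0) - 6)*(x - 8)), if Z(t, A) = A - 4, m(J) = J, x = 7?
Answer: -1050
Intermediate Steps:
Z(t, A) = -4 + A
r(c) = -7 (r(c) = (-4 - 3) - 1*0 = -7 + 0 = -7)
(1178 - 1028)*r((C(0) - 6)*(x - 8)) = (1178 - 1028)*(-7) = 150*(-7) = -1050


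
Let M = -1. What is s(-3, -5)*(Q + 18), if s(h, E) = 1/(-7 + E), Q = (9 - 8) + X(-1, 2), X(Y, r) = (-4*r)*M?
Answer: -9/4 ≈ -2.2500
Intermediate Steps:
X(Y, r) = 4*r (X(Y, r) = -4*r*(-1) = 4*r)
Q = 9 (Q = (9 - 8) + 4*2 = 1 + 8 = 9)
s(-3, -5)*(Q + 18) = (9 + 18)/(-7 - 5) = 27/(-12) = -1/12*27 = -9/4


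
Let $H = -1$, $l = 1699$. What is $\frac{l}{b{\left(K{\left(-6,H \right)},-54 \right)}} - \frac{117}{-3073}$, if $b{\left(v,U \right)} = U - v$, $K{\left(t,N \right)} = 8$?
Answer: $- \frac{5213773}{190526} \approx -27.365$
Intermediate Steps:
$\frac{l}{b{\left(K{\left(-6,H \right)},-54 \right)}} - \frac{117}{-3073} = \frac{1699}{-54 - 8} - \frac{117}{-3073} = \frac{1699}{-54 - 8} - - \frac{117}{3073} = \frac{1699}{-62} + \frac{117}{3073} = 1699 \left(- \frac{1}{62}\right) + \frac{117}{3073} = - \frac{1699}{62} + \frac{117}{3073} = - \frac{5213773}{190526}$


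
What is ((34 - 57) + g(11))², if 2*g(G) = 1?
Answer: 2025/4 ≈ 506.25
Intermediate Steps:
g(G) = ½ (g(G) = (½)*1 = ½)
((34 - 57) + g(11))² = ((34 - 57) + ½)² = (-23 + ½)² = (-45/2)² = 2025/4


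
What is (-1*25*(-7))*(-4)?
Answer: -700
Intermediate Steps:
(-1*25*(-7))*(-4) = -25*(-7)*(-4) = 175*(-4) = -700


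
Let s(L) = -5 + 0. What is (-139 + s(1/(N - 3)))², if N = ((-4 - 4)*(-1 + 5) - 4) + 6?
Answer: 20736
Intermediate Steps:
N = -30 (N = (-8*4 - 4) + 6 = (-32 - 4) + 6 = -36 + 6 = -30)
s(L) = -5
(-139 + s(1/(N - 3)))² = (-139 - 5)² = (-144)² = 20736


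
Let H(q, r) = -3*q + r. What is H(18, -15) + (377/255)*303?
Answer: 32212/85 ≈ 378.96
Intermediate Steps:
H(q, r) = r - 3*q
H(18, -15) + (377/255)*303 = (-15 - 3*18) + (377/255)*303 = (-15 - 54) + (377*(1/255))*303 = -69 + (377/255)*303 = -69 + 38077/85 = 32212/85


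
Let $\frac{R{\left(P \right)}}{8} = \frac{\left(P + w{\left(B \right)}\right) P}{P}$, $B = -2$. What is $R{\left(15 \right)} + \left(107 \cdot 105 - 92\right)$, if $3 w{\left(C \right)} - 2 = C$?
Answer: $11263$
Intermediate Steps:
$w{\left(C \right)} = \frac{2}{3} + \frac{C}{3}$
$R{\left(P \right)} = 8 P$ ($R{\left(P \right)} = 8 \frac{\left(P + \left(\frac{2}{3} + \frac{1}{3} \left(-2\right)\right)\right) P}{P} = 8 \frac{\left(P + \left(\frac{2}{3} - \frac{2}{3}\right)\right) P}{P} = 8 \frac{\left(P + 0\right) P}{P} = 8 \frac{P P}{P} = 8 \frac{P^{2}}{P} = 8 P$)
$R{\left(15 \right)} + \left(107 \cdot 105 - 92\right) = 8 \cdot 15 + \left(107 \cdot 105 - 92\right) = 120 + \left(11235 - 92\right) = 120 + 11143 = 11263$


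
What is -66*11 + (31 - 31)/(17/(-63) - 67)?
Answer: -726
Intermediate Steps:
-66*11 + (31 - 31)/(17/(-63) - 67) = -726 + 0/(17*(-1/63) - 67) = -726 + 0/(-17/63 - 67) = -726 + 0/(-4238/63) = -726 + 0*(-63/4238) = -726 + 0 = -726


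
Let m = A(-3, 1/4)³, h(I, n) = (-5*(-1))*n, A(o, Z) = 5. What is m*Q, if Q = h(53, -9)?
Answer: -5625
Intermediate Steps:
h(I, n) = 5*n
m = 125 (m = 5³ = 125)
Q = -45 (Q = 5*(-9) = -45)
m*Q = 125*(-45) = -5625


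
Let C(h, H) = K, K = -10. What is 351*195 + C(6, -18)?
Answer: 68435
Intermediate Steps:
C(h, H) = -10
351*195 + C(6, -18) = 351*195 - 10 = 68445 - 10 = 68435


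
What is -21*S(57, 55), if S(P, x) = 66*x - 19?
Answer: -75831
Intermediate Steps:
S(P, x) = -19 + 66*x
-21*S(57, 55) = -21*(-19 + 66*55) = -21*(-19 + 3630) = -21*3611 = -75831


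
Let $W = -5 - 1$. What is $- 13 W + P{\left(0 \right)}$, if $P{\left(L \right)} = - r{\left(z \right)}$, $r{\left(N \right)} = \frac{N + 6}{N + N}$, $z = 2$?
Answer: $76$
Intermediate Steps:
$r{\left(N \right)} = \frac{6 + N}{2 N}$
$W = -6$ ($W = -5 - 1 = -6$)
$P{\left(L \right)} = -2$ ($P{\left(L \right)} = - \frac{6 + 2}{2 \cdot 2} = - \frac{8}{2 \cdot 2} = \left(-1\right) 2 = -2$)
$- 13 W + P{\left(0 \right)} = \left(-13\right) \left(-6\right) - 2 = 78 - 2 = 76$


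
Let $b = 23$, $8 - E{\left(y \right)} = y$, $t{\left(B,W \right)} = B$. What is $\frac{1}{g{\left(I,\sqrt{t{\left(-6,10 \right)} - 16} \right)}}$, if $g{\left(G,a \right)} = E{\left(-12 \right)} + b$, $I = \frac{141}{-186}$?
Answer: $\frac{1}{43} \approx 0.023256$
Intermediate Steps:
$I = - \frac{47}{62}$ ($I = 141 \left(- \frac{1}{186}\right) = - \frac{47}{62} \approx -0.75806$)
$E{\left(y \right)} = 8 - y$
$g{\left(G,a \right)} = 43$ ($g{\left(G,a \right)} = \left(8 - -12\right) + 23 = \left(8 + 12\right) + 23 = 20 + 23 = 43$)
$\frac{1}{g{\left(I,\sqrt{t{\left(-6,10 \right)} - 16} \right)}} = \frac{1}{43}$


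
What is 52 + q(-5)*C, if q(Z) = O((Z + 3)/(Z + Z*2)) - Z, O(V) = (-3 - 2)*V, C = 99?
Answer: 481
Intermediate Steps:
O(V) = -5*V
q(Z) = -Z - 5*(3 + Z)/(3*Z) (q(Z) = -5*(Z + 3)/(Z + Z*2) - Z = -5*(3 + Z)/(Z + 2*Z) - Z = -5*(3 + Z)/(3*Z) - Z = -Z - 5*(3 + Z)/(3*Z))
52 + q(-5)*C = 52 + (-5/3 - 1*(-5) - 5/(-5))*99 = 52 + (-5/3 + 5 - 5*(-1/5))*99 = 52 + (-5/3 + 5 + 1)*99 = 52 + (13/3)*99 = 52 + 429 = 481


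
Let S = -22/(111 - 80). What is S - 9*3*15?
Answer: -12577/31 ≈ -405.71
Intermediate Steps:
S = -22/31 ≈ -0.70968
S - 9*3*15 = -22/31 - 9*3*15 = -22/31 - 27*15 = -22/31 - 1*405 = -22/31 - 405 = -12577/31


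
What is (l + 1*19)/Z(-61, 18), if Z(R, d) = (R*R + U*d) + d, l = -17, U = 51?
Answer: 2/4657 ≈ 0.00042946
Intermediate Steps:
Z(R, d) = R² + 52*d (Z(R, d) = (R*R + 51*d) + d = (R² + 51*d) + d = R² + 52*d)
(l + 1*19)/Z(-61, 18) = (-17 + 1*19)/((-61)² + 52*18) = (-17 + 19)/(3721 + 936) = 2/4657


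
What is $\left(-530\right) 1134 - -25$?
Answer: $-600995$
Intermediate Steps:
$\left(-530\right) 1134 - -25 = -601020 + \left(-549 + 574\right) = -601020 + 25 = -600995$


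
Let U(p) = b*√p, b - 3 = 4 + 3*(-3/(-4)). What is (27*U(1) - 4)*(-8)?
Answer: -1966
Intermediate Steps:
b = 37/4 (b = 3 + (4 + 3*(-3/(-4))) = 3 + (4 + 3*(-3*(-¼))) = 3 + (4 + 3*(¾)) = 3 + (4 + 9/4) = 3 + 25/4 = 37/4 ≈ 9.2500)
U(p) = 37*√p/4
(27*U(1) - 4)*(-8) = (27*(37*√1/4) - 4)*(-8) = (27*((37/4)*1) - 4)*(-8) = (27*(37/4) - 4)*(-8) = (999/4 - 4)*(-8) = (983/4)*(-8) = -1966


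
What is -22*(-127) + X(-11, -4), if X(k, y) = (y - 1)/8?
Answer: 22347/8 ≈ 2793.4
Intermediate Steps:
X(k, y) = -⅛ + y/8 (X(k, y) = (-1 + y)*(⅛) = -⅛ + y/8)
-22*(-127) + X(-11, -4) = -22*(-127) + (-⅛ + (⅛)*(-4)) = 2794 + (-⅛ - ½) = 2794 - 5/8 = 22347/8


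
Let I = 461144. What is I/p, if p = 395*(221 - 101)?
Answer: 57643/5925 ≈ 9.7288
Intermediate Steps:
p = 47400 (p = 395*120 = 47400)
I/p = 461144/47400 = 461144*(1/47400) = 57643/5925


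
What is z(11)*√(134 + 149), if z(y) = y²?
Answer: 121*√283 ≈ 2035.5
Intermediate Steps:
z(11)*√(134 + 149) = 11²*√(134 + 149) = 121*√283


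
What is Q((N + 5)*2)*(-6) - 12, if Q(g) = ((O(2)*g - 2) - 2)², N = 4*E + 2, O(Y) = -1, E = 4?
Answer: -15012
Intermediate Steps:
N = 18 (N = 4*4 + 2 = 16 + 2 = 18)
Q(g) = (-4 - g)² (Q(g) = ((-g - 2) - 2)² = ((-2 - g) - 2)² = (-4 - g)²)
Q((N + 5)*2)*(-6) - 12 = (4 + (18 + 5)*2)²*(-6) - 12 = (4 + 23*2)²*(-6) - 12 = (4 + 46)²*(-6) - 12 = 50²*(-6) - 12 = 2500*(-6) - 12 = -15000 - 12 = -15012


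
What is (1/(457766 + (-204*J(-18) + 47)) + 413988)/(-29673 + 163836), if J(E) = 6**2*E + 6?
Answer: 243748268629/78992625303 ≈ 3.0857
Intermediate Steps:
J(E) = 6 + 36*E (J(E) = 36*E + 6 = 6 + 36*E)
(1/(457766 + (-204*J(-18) + 47)) + 413988)/(-29673 + 163836) = (1/(457766 + (-204*(6 + 36*(-18)) + 47)) + 413988)/(-29673 + 163836) = (1/(457766 + (-204*(6 - 648) + 47)) + 413988)/134163 = (1/(457766 + (-204*(-642) + 47)) + 413988)*(1/134163) = (1/(457766 + (130968 + 47)) + 413988)*(1/134163) = (1/(457766 + 131015) + 413988)*(1/134163) = (1/588781 + 413988)*(1/134163) = (243748268629/588781)*(1/134163) = 243748268629/78992625303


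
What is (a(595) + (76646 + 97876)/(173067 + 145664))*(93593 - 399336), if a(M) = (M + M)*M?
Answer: -68999364517650496/318731 ≈ -2.1648e+11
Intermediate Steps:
a(M) = 2*M² (a(M) = (2*M)*M = 2*M²)
(a(595) + (76646 + 97876)/(173067 + 145664))*(93593 - 399336) = (2*595² + (76646 + 97876)/(173067 + 145664))*(93593 - 399336) = (2*354025 + 174522/318731)*(-305743) = (708050 + 174522*(1/318731))*(-305743) = (708050 + 174522/318731)*(-305743) = (225677659072/318731)*(-305743) = -68999364517650496/318731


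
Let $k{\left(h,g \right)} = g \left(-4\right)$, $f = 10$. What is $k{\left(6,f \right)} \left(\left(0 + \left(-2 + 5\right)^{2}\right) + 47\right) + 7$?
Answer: $-2233$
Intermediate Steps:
$k{\left(h,g \right)} = - 4 g$
$k{\left(6,f \right)} \left(\left(0 + \left(-2 + 5\right)^{2}\right) + 47\right) + 7 = \left(-4\right) 10 \left(\left(0 + \left(-2 + 5\right)^{2}\right) + 47\right) + 7 = - 40 \left(\left(0 + 3^{2}\right) + 47\right) + 7 = - 40 \left(\left(0 + 9\right) + 47\right) + 7 = - 40 \left(9 + 47\right) + 7 = \left(-40\right) 56 + 7 = -2240 + 7 = -2233$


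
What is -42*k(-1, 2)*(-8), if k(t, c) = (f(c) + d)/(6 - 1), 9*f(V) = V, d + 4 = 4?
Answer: 224/15 ≈ 14.933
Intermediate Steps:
d = 0 (d = -4 + 4 = 0)
f(V) = V/9
k(t, c) = c/45 (k(t, c) = (c/9 + 0)/(6 - 1) = (c/9)/5 = (c/9)*(⅕) = c/45)
-42*k(-1, 2)*(-8) = -14*2/15*(-8) = -42*2/45*(-8) = -28/15*(-8) = 224/15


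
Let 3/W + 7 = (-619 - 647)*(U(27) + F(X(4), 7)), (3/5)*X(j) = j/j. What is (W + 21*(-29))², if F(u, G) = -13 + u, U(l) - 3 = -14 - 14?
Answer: 784476968522256/2115172081 ≈ 3.7088e+5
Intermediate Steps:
X(j) = 5/3 (X(j) = 5*(j/j)/3 = (5/3)*1 = 5/3)
U(l) = -25 (U(l) = 3 + (-14 - 14) = 3 - 28 = -25)
W = 3/45991 (W = 3/(-7 + (-619 - 647)*(-25 + (-13 + 5/3))) = 3/(-7 - 1266*(-25 - 34/3)) = 3/(-7 - 1266*(-109/3)) = 3/(-7 + 45998) = 3/45991 ≈ 6.5230e-5)
(W + 21*(-29))² = (3/45991 + 21*(-29))² = (3/45991 - 609)² = (-28008516/45991)² = 784476968522256/2115172081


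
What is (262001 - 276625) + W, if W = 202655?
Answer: 188031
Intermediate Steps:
(262001 - 276625) + W = (262001 - 276625) + 202655 = -14624 + 202655 = 188031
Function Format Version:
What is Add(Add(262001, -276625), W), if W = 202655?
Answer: 188031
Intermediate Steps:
Add(Add(262001, -276625), W) = Add(Add(262001, -276625), 202655) = Add(-14624, 202655) = 188031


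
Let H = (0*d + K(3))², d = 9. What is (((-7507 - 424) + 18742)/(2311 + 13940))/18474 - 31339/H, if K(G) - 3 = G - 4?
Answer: -4704312530471/600441948 ≈ -7834.8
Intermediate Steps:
K(G) = -1 + G (K(G) = 3 + (G - 4) = 3 + (-4 + G) = -1 + G)
H = 4 (H = (0*9 + (-1 + 3))² = (0 + 2)² = 2² = 4)
(((-7507 - 424) + 18742)/(2311 + 13940))/18474 - 31339/H = (((-7507 - 424) + 18742)/(2311 + 13940))/18474 - 31339/4 = ((-7931 + 18742)/16251)*(1/18474) - 31339*¼ = (10811*(1/16251))*(1/18474) - 31339/4 = (10811/16251)*(1/18474) - 31339/4 = 10811/300220974 - 31339/4 = -4704312530471/600441948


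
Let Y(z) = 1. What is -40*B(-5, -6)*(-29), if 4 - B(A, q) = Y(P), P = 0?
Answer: 3480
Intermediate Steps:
B(A, q) = 3 (B(A, q) = 4 - 1*1 = 4 - 1 = 3)
-40*B(-5, -6)*(-29) = -40*3*(-29) = -120*(-29) = 3480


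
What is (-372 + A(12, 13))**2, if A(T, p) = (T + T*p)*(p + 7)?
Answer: 8928144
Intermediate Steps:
A(T, p) = (7 + p)*(T + T*p) (A(T, p) = (T + T*p)*(7 + p) = (7 + p)*(T + T*p))
(-372 + A(12, 13))**2 = (-372 + 12*(7 + 13**2 + 8*13))**2 = (-372 + 12*(7 + 169 + 104))**2 = (-372 + 12*280)**2 = (-372 + 3360)**2 = 2988**2 = 8928144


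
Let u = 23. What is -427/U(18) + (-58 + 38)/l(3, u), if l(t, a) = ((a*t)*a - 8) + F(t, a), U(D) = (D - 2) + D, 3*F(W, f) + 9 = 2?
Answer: -202175/16082 ≈ -12.572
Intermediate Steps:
F(W, f) = -7/3 (F(W, f) = -3 + (⅓)*2 = -3 + ⅔ = -7/3)
U(D) = -2 + 2*D (U(D) = (-2 + D) + D = -2 + 2*D)
l(t, a) = -31/3 + t*a² (l(t, a) = ((a*t)*a - 8) - 7/3 = (t*a² - 8) - 7/3 = (-8 + t*a²) - 7/3 = -31/3 + t*a²)
-427/U(18) + (-58 + 38)/l(3, u) = -427/(-2 + 2*18) + (-58 + 38)/(-31/3 + 3*23²) = -427/(-2 + 36) - 20/(-31/3 + 3*529) = -427/34 - 20/(-31/3 + 1587) = -427*1/34 - 20/4730/3 = -427/34 - 20*3/4730 = -427/34 - 6/473 = -202175/16082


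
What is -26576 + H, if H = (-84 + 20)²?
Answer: -22480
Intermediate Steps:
H = 4096 (H = (-64)² = 4096)
-26576 + H = -26576 + 4096 = -22480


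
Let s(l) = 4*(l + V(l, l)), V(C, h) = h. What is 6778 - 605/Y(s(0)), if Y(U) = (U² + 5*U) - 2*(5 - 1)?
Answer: 54829/8 ≈ 6853.6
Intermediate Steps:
s(l) = 8*l (s(l) = 4*(l + l) = 4*(2*l) = 8*l)
Y(U) = -8 + U² + 5*U (Y(U) = (U² + 5*U) - 2*4 = (U² + 5*U) - 8 = -8 + U² + 5*U)
6778 - 605/Y(s(0)) = 6778 - 605/(-8 + (8*0)² + 5*(8*0)) = 6778 - 605/(-8 + 0² + 5*0) = 6778 - 605/(-8 + 0 + 0) = 6778 - 605/(-8) = 6778 - ⅛*(-605) = 6778 + 605/8 = 54829/8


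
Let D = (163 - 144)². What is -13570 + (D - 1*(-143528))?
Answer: 130319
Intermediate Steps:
D = 361 (D = 19² = 361)
-13570 + (D - 1*(-143528)) = -13570 + (361 - 1*(-143528)) = -13570 + (361 + 143528) = -13570 + 143889 = 130319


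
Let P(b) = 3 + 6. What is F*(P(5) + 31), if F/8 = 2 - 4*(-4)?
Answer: 5760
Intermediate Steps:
P(b) = 9
F = 144 (F = 8*(2 - 4*(-4)) = 8*(2 + 16) = 8*18 = 144)
F*(P(5) + 31) = 144*(9 + 31) = 144*40 = 5760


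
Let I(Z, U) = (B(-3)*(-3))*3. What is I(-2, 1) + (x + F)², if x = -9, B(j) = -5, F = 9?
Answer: 45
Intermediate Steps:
I(Z, U) = 45 (I(Z, U) = -5*(-3)*3 = 15*3 = 45)
I(-2, 1) + (x + F)² = 45 + (-9 + 9)² = 45 + 0² = 45 + 0 = 45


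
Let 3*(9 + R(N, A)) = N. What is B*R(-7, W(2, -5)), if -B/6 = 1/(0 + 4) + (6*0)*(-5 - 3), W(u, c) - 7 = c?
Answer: 17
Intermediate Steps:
W(u, c) = 7 + c
R(N, A) = -9 + N/3
B = -3/2 (B = -6*(1/(0 + 4) + (6*0)*(-5 - 3)) = -6*(1/4 + 0*(-8)) = -6*(1/4 + 0) = -6*1/4 = -3/2 ≈ -1.5000)
B*R(-7, W(2, -5)) = -3*(-9 + (1/3)*(-7))/2 = -3*(-9 - 7/3)/2 = -3/2*(-34/3) = 17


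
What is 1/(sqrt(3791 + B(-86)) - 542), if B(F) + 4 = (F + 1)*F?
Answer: -542/282667 - 9*sqrt(137)/282667 ≈ -0.0022901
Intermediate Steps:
B(F) = -4 + F*(1 + F) (B(F) = -4 + (F + 1)*F = -4 + (1 + F)*F = -4 + F*(1 + F))
1/(sqrt(3791 + B(-86)) - 542) = 1/(sqrt(3791 + (-4 - 86 + (-86)**2)) - 542) = 1/(sqrt(3791 + (-4 - 86 + 7396)) - 542) = 1/(sqrt(3791 + 7306) - 542) = 1/(sqrt(11097) - 542) = 1/(9*sqrt(137) - 542) = 1/(-542 + 9*sqrt(137))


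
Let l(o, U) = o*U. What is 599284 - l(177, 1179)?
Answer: 390601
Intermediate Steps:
l(o, U) = U*o
599284 - l(177, 1179) = 599284 - 1179*177 = 599284 - 1*208683 = 599284 - 208683 = 390601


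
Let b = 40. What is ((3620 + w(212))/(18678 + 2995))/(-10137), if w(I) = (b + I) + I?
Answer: -4084/219699201 ≈ -1.8589e-5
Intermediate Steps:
w(I) = 40 + 2*I (w(I) = (40 + I) + I = 40 + 2*I)
((3620 + w(212))/(18678 + 2995))/(-10137) = ((3620 + (40 + 2*212))/(18678 + 2995))/(-10137) = ((3620 + (40 + 424))/21673)*(-1/10137) = ((3620 + 464)*(1/21673))*(-1/10137) = (4084*(1/21673))*(-1/10137) = (4084/21673)*(-1/10137) = -4084/219699201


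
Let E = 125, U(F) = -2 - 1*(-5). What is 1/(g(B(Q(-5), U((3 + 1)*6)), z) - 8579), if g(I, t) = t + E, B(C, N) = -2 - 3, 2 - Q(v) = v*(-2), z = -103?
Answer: -1/8557 ≈ -0.00011686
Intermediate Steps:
U(F) = 3 (U(F) = -2 + 5 = 3)
Q(v) = 2 + 2*v (Q(v) = 2 - v*(-2) = 2 - (-2)*v = 2 + 2*v)
B(C, N) = -5
g(I, t) = 125 + t (g(I, t) = t + 125 = 125 + t)
1/(g(B(Q(-5), U((3 + 1)*6)), z) - 8579) = 1/((125 - 103) - 8579) = 1/(22 - 8579) = 1/(-8557) = -1/8557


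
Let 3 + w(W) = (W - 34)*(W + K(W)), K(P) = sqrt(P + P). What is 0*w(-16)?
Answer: 0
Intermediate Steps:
K(P) = sqrt(2)*sqrt(P) (K(P) = sqrt(2*P) = sqrt(2)*sqrt(P))
w(W) = -3 + (-34 + W)*(W + sqrt(2)*sqrt(W)) (w(W) = -3 + (W - 34)*(W + sqrt(2)*sqrt(W)) = -3 + (-34 + W)*(W + sqrt(2)*sqrt(W)))
0*w(-16) = 0*(-3 + (-16)**2 - 34*(-16) + sqrt(2)*(-16)**(3/2) - 34*sqrt(2)*sqrt(-16)) = 0*(-3 + 256 + 544 + sqrt(2)*(-64*I) - 34*sqrt(2)*4*I) = 0*(-3 + 256 + 544 - 64*I*sqrt(2) - 136*I*sqrt(2)) = 0*(797 - 200*I*sqrt(2)) = 0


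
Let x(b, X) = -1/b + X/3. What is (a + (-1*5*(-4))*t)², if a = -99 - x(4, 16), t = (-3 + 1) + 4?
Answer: 591361/144 ≈ 4106.7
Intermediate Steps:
t = 2 (t = -2 + 4 = 2)
x(b, X) = -1/b + X/3 (x(b, X) = -1/b + X*(⅓) = -1/b + X/3)
a = -1249/12 (a = -99 - (-1/4 + (⅓)*16) = -99 - (-1*¼ + 16/3) = -99 - (-¼ + 16/3) = -99 - 1*61/12 = -99 - 61/12 = -1249/12 ≈ -104.08)
(a + (-1*5*(-4))*t)² = (-1249/12 + (-1*5*(-4))*2)² = (-1249/12 - 5*(-4)*2)² = (-1249/12 + 20*2)² = (-1249/12 + 40)² = (-769/12)² = 591361/144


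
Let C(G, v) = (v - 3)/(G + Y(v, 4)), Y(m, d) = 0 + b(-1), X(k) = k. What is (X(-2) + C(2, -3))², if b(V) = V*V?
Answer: 16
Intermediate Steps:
b(V) = V²
Y(m, d) = 1 (Y(m, d) = 0 + (-1)² = 0 + 1 = 1)
C(G, v) = (-3 + v)/(1 + G) (C(G, v) = (v - 3)/(G + 1) = (-3 + v)/(1 + G))
(X(-2) + C(2, -3))² = (-2 + (-3 - 3)/(1 + 2))² = (-2 - 6/3)² = (-2 + (⅓)*(-6))² = (-2 - 2)² = (-4)² = 16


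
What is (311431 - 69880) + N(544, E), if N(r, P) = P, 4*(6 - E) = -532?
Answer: 241690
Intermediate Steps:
E = 139 (E = 6 - 1/4*(-532) = 6 + 133 = 139)
(311431 - 69880) + N(544, E) = (311431 - 69880) + 139 = 241551 + 139 = 241690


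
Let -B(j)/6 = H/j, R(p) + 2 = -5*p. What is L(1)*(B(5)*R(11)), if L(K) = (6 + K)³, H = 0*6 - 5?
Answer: -117306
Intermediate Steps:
R(p) = -2 - 5*p
H = -5 (H = 0 - 5 = -5)
B(j) = 30/j (B(j) = -(-30)/j = 30/j)
L(1)*(B(5)*R(11)) = (6 + 1)³*((30/5)*(-2 - 5*11)) = 7³*((30*(⅕))*(-2 - 55)) = 343*(6*(-57)) = 343*(-342) = -117306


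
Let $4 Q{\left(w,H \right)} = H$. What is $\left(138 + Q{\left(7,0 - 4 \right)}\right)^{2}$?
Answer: $18769$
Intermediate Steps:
$Q{\left(w,H \right)} = \frac{H}{4}$
$\left(138 + Q{\left(7,0 - 4 \right)}\right)^{2} = \left(138 + \frac{0 - 4}{4}\right)^{2} = \left(138 + \frac{1}{4} \left(-4\right)\right)^{2} = \left(138 - 1\right)^{2} = 137^{2} = 18769$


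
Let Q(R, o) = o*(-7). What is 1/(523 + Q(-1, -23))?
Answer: 1/684 ≈ 0.0014620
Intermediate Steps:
Q(R, o) = -7*o
1/(523 + Q(-1, -23)) = 1/(523 - 7*(-23)) = 1/(523 + 161) = 1/684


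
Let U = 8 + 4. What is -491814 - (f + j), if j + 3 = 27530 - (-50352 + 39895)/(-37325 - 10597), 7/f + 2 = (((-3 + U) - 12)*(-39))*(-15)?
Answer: -6246850037273/12028422 ≈ -5.1934e+5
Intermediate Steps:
U = 12
f = -1/251 (f = 7/(-2 + (((-3 + 12) - 12)*(-39))*(-15)) = 7/(-2 + ((9 - 12)*(-39))*(-15)) = 7/(-2 - 3*(-39)*(-15)) = 7/(-2 + 117*(-15)) = 7/(-2 - 1755) = 7/(-1757) = 7*(-1/1757) = -1/251 ≈ -0.0039841)
j = 1319138437/47922 (j = -3 + (27530 - (-50352 + 39895)/(-37325 - 10597)) = -3 + (27530 - (-10457)/(-47922)) = -3 + (27530 - (-10457)*(-1)/47922) = -3 + (27530 - 1*10457/47922) = -3 + (27530 - 10457/47922) = -3 + 1319282203/47922 = 1319138437/47922 ≈ 27527.)
-491814 - (f + j) = -491814 - (-1/251 + 1319138437/47922) = -491814 - 1*331103699765/12028422 = -491814 - 331103699765/12028422 = -6246850037273/12028422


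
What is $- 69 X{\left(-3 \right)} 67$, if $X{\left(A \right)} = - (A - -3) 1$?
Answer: $0$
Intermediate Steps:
$X{\left(A \right)} = -3 - A$ ($X{\left(A \right)} = - (A + 3) 1 = - (3 + A) 1 = \left(-3 - A\right) 1 = -3 - A$)
$- 69 X{\left(-3 \right)} 67 = - 69 \left(-3 - -3\right) 67 = - 69 \left(-3 + 3\right) 67 = \left(-69\right) 0 \cdot 67 = 0 \cdot 67 = 0$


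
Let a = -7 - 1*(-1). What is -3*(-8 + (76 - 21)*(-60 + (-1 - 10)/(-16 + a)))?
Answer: 19683/2 ≈ 9841.5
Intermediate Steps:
a = -6 (a = -7 + 1 = -6)
-3*(-8 + (76 - 21)*(-60 + (-1 - 10)/(-16 + a))) = -3*(-8 + (76 - 21)*(-60 + (-1 - 10)/(-16 - 6))) = -3*(-8 + 55*(-60 - 11/(-22))) = -3*(-8 + 55*(-60 - 11*(-1/22))) = -3*(-8 + 55*(-60 + 1/2)) = -3*(-8 + 55*(-119/2)) = -3*(-8 - 6545/2) = -3*(-6561/2) = 19683/2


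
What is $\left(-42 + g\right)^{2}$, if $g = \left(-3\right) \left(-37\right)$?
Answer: $4761$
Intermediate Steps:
$g = 111$
$\left(-42 + g\right)^{2} = \left(-42 + 111\right)^{2} = 69^{2} = 4761$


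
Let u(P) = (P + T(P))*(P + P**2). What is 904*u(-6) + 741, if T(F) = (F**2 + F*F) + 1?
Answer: 1817781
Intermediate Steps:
T(F) = 1 + 2*F**2 (T(F) = (F**2 + F**2) + 1 = 2*F**2 + 1 = 1 + 2*F**2)
u(P) = (P + P**2)*(1 + P + 2*P**2) (u(P) = (P + (1 + 2*P**2))*(P + P**2) = (1 + P + 2*P**2)*(P + P**2) = (P + P**2)*(1 + P + 2*P**2))
904*u(-6) + 741 = 904*(-6*(1 + 2*(-6) + 2*(-6)**3 + 3*(-6)**2)) + 741 = 904*(-6*(1 - 12 + 2*(-216) + 3*36)) + 741 = 904*(-6*(1 - 12 - 432 + 108)) + 741 = 904*(-6*(-335)) + 741 = 904*2010 + 741 = 1817040 + 741 = 1817781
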